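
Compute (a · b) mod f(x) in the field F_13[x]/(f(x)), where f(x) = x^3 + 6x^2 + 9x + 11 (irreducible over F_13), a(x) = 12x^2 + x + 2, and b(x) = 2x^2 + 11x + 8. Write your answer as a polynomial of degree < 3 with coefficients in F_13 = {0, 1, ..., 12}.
a · b ≡ 7x^2 + 12x + 9 (mod f(x))

Multiply in F_13[x]: a(x)·b(x) = (12x^2 + x + 2)·(2x^2 + 11x + 8) = 11x^4 + 4x^3 + 7x^2 + 4x + 3. This has degree ≥ 3, so divide by f(x) over F_13: 11x^4 + 4x^3 + 7x^2 + 4x + 3 = (11x + 3)·(x^3 + 6x^2 + 9x + 11) + (7x^2 + 12x + 9). Hence a·b ≡ 7x^2 + 12x + 9 (mod f). (F_13[x]/(f) is a field with 13^3 = 2197 elements since f is irreducible of degree 3.)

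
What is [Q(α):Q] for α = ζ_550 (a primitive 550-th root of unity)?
[Q(α):Q] = 200

The minimal polynomial of ζ_550 over Q is the 550-th cyclotomic polynomial Φ_550(x), which is irreducible over Q and has degree φ(550) = 200. Hence [Q(α):Q] = φ(550) = 200.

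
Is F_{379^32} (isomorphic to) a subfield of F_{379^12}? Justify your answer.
No: F_{379^32} is not a subfield of F_{379^12}

F_{p^m} embeds in F_{p^n} iff m | n. Here 32 ∤ 12 (since 12 = 0·32 + 12 with remainder 12 ≠ 0), so F_{379^32} is not a subfield of F_{379^12}. Equivalently: if it were, the tower law would give 32 = [F_{379^32}:F_379] dividing [F_{379^12}:F_379] = 12, contradiction.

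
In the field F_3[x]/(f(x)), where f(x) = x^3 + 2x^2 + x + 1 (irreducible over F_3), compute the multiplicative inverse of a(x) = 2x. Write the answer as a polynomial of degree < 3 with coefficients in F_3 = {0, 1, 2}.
a(x)^(-1) ≡ x^2 + 2x + 1 (mod f(x))

Since f is irreducible over F_3, F_3[x]/(f) is a field and a(x) ≠ 0 has an inverse. Apply the extended Euclidean algorithm to f(x) and a(x) in F_3[x]: f(x) = (2x^2 + x + 2)·a(x) + (1). The last nonzero remainder is the constant 1 = gcd(f, a) in F_3. Back-substituting through the division chain expresses 1 = s(x)·a(x) + t(x)·f(x) with s(x) ≡ x^2 + 2x + 1 (mod f), so a(x)^(-1) ≡ s(x) = x^2 + 2x + 1 (mod f). Check: (2x)·(x^2 + 2x + 1) = 2x^3 + x^2 + 2x ≡ 1 (mod x^3 + 2x^2 + x + 1).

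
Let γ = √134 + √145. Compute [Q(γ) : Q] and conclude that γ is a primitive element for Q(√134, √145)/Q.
[Q(γ) : Q] = 4 (equivalently, Q(γ) = Q(√134, √145))

Obviously Q(γ) ⊆ Q(√134, √145), and [Q(√134, √145):Q] = 4 (since 134, 145 are distinct squarefree integers > 1 with 19430 not a perfect square). To show equality we compute the minimal polynomial of γ. From γ = √134 + √145: γ^2 = 134 + 2√(19430) + 145 = 279 + 2√(19430), so γ^2 - 279 = 2√(19430); squaring, (γ^2 - 279)^2 = 4·19430, i.e. γ^4 - 558γ^2 + 77841 - 77720 = 0, i.e. γ^4 - 558γ^2 + 121 = 0. So γ is a root of x^4 - 558x^2 + 121. This polynomial is irreducible over Q: it has no rational root (each ±√134 ± √145 is irrational), and any factorization into two quadratics over Q would force √(19430) ∈ Q (pairing opposite roots) or √134, √145 ∈ Q (other pairings), all impossible. Hence [Q(γ):Q] = 4 = [Q(√134, √145):Q], so Q(γ) = Q(√134, √145).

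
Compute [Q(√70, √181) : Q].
[Q(√70, √181) : Q] = 4

[Q(√70):Q] = 2 (min poly x^2 - 70, irreducible since 70 is squarefree > 1). For the top step, suppose √181 ∈ Q(√70), say √181 = c + d√70 with c, d ∈ Q. Squaring: 181 = c^2 + 70d^2 + 2cd√70. Since √70 ∉ Q this forces 2cd = 0. If d = 0 then √181 = c ∈ Q, contradicting 181 squarefree > 1. If c = 0 then 181 = 70d^2, so 70·181 = (70d)^2 is a perfect square in Q — but 70·181 = 12670 is not a perfect square (since 70 and 181 are distinct squarefree integers). Contradiction. Hence √181 ∉ Q(√70), so x^2 - 181 stays irreducible over Q(√70) and [Q(√70, √181) : Q(√70)] = 2. By the tower law, [Q(√70, √181) : Q] = 2 · 2 = 4.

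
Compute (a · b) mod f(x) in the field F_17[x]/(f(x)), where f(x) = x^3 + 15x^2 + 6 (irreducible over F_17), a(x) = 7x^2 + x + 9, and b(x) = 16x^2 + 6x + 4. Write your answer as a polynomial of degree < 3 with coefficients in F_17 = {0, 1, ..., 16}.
a · b ≡ 11x^2 + 15x + 10 (mod f(x))

Multiply in F_17[x]: a(x)·b(x) = (7x^2 + x + 9)·(16x^2 + 6x + 4) = 10x^4 + 7x^3 + 8x^2 + 7x + 2. This has degree ≥ 3, so divide by f(x) over F_17: 10x^4 + 7x^3 + 8x^2 + 7x + 2 = (10x + 10)·(x^3 + 15x^2 + 6) + (11x^2 + 15x + 10). Hence a·b ≡ 11x^2 + 15x + 10 (mod f). (F_17[x]/(f) is a field with 17^3 = 4913 elements since f is irreducible of degree 3.)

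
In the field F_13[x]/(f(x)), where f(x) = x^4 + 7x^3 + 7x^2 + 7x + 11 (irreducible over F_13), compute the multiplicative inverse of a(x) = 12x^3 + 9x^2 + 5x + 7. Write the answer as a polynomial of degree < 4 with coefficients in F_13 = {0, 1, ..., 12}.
a(x)^(-1) ≡ 11x^3 + 3x^2 + 6x + 9 (mod f(x))

Since f is irreducible over F_13, F_13[x]/(f) is a field and a(x) ≠ 0 has an inverse. Apply the extended Euclidean algorithm to f(x) and a(x) in F_13[x]: f(x) = (12x + 10)·a(x) + (3x + 6);  a(x) = (4x^2 + 8x + 3)·(3x + 6) + (2). The last nonzero remainder is the constant 2 = gcd(f, a) in F_13. Back-substituting through the division chain expresses 2 = s(x)·a(x) + t(x)·f(x) with s(x) ≡ 9x^3 + 6x^2 + 12x + 5 (mod f), so (9x^3 + 6x^2 + 12x + 5)·a(x) ≡ 2 (mod f). Multiplying by 2^(-1) ≡ 7 in F_13 gives a(x)^(-1) ≡ 7·(9x^3 + 6x^2 + 12x + 5) ≡ 11x^3 + 3x^2 + 6x + 9 (mod f). Check: (12x^3 + 9x^2 + 5x + 7)·(11x^3 + 3x^2 + 6x + 9) = 2x^6 + 5x^5 + 11x^4 + 7x^3 + 2x^2 + 9x + 11 ≡ 1 (mod x^4 + 7x^3 + 7x^2 + 7x + 11).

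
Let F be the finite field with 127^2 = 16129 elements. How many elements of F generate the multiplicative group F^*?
There are φ(16128) = 4608 primitive elements

F_q^* is cyclic of order q - 1 = 16128. A cyclic group of order m has exactly φ(m) generators. Here m = 16128 = 2^8 · 3^2 · 7, so the number of primitive elements is φ(16128) = 4608.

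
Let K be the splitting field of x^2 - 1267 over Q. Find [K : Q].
[K : Q] = 2

f(x) = x^2 - 1267 factors as (x - √1267)(x + √1267). The splitting field is K = Q(√1267). Since 1267 is squarefree and > 1, it is not a perfect square, so x^2 - 1267 is irreducible over Q and [Q(√1267) : Q] = 2. Hence [K : Q] = 2.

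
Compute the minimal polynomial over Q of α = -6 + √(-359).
m_α(x) = x^2 + 12x + 395

From α + 6 = √(-359), squaring gives (α + 6)^2 = -359, i.e. α^2 + 12α + 36 = -359, so α^2 + 12α + 395 = 0. The discriminant of x^2 + 12x + 395 is (12)^2 - 4·(395) = 144 - 1580 = -1436, and 4·(-359) is not a perfect square in Q since -359 is squarefree and ≠ 1. Hence x^2 + 12x + 395 is irreducible over Q and is the minimal polynomial of α.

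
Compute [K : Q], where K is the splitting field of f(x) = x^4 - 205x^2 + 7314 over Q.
[K : Q] = 4

Solving the quadratic in x^2: x^2 = (205 ± √(205^2 - 4·7314))/2 = (205 ± √12769)/2 = (205 ± 113)/2, giving x^2 = 46 or x^2 = 159. So f(x) = (x^2 - 46)(x^2 - 159) and the roots of f are ±√46, ±√159. Hence the splitting field is K = Q(√46, √159). Since 46 and 159 are distinct squarefree integers > 1, their product 7314 is not a perfect square, so √159 ∉ Q(√46). By the tower law [K:Q] = [Q(√46,√159):Q(√46)] · [Q(√46):Q] = 2 · 2 = 4.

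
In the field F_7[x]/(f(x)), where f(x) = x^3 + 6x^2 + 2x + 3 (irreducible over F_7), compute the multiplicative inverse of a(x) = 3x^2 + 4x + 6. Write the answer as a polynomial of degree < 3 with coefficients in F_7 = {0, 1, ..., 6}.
a(x)^(-1) ≡ 3x (mod f(x))

Since f is irreducible over F_7, F_7[x]/(f) is a field and a(x) ≠ 0 has an inverse. Apply the extended Euclidean algorithm to f(x) and a(x) in F_7[x]: f(x) = (5x)·a(x) + (3). The last nonzero remainder is the constant 3 = gcd(f, a) in F_7. Back-substituting through the division chain expresses 3 = s(x)·a(x) + t(x)·f(x) with s(x) ≡ 2x (mod f), so (2x)·a(x) ≡ 3 (mod f). Multiplying by 3^(-1) ≡ 5 in F_7 gives a(x)^(-1) ≡ 5·(2x) ≡ 3x (mod f). Check: (3x^2 + 4x + 6)·(3x) = 2x^3 + 5x^2 + 4x ≡ 1 (mod x^3 + 6x^2 + 2x + 3).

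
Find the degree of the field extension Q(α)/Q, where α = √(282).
[Q(α):Q] = 2

[Q(α):Q] equals the degree of the minimal polynomial of α. Here α^2 = 282 and x^2 - 282 is irreducible (d = 282 is squarefree, ≠ 1, hence not a square), so deg(m_α) = 2. Thus [Q(α):Q] = 2.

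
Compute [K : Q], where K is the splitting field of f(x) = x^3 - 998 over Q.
[K : Q] = 6

The roots of x^3 - 998 are ∛998, ω∛998, ω^2∛998 where ω = e^(2πi/3) is a primitive cube root of unity, so K = Q(∛998, ω). Now [Q(∛998):Q] = 3 (since 998 is not a perfect cube, x^3 - 998 is irreducible) and [Q(ω):Q] = 2. Both 2 and 3 divide [K:Q], and [K:Q] ≤ 3·2 = 6, so [K:Q] = 6. (Equivalently: Q(∛998) ⊂ R but ω ∉ R, so [K : Q(∛998)] = 2.)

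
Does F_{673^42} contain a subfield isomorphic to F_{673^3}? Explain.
Yes: F_{673^3} is a subfield of F_{673^42}

F_{p^m} embeds in F_{p^n} iff m | n (since F_{p^n} is the splitting field of x^(p^n) - x, and F_{p^m} ⊂ F_{p^n} forces p^n to be a power of p^m, i.e. m | n; conversely if m | n then every root of x^(p^m) - x is a root of x^(p^n) - x). Here 3 | 42 (since 42 = 14·3), so F_{673^3} is a subfield of F_{673^42}, and [F_{673^42} : F_{673^3}] = 42/3 = 14.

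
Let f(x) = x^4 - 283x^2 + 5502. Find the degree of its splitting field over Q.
[K : Q] = 4

Solving the quadratic in x^2: x^2 = (283 ± √(283^2 - 4·5502))/2 = (283 ± √58081)/2 = (283 ± 241)/2, giving x^2 = 262 or x^2 = 21. So f(x) = (x^2 - 262)(x^2 - 21) and the roots of f are ±√262, ±√21. Hence the splitting field is K = Q(√262, √21). Since 262 and 21 are distinct squarefree integers > 1, their product 5502 is not a perfect square, so √21 ∉ Q(√262). By the tower law [K:Q] = [Q(√262,√21):Q(√262)] · [Q(√262):Q] = 2 · 2 = 4.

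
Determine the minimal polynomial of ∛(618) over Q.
m_α(x) = x^3 - 618

α satisfies α^3 = 618, so x^3 - 618 annihilates α. By the rational root test, a rational root p/q (in lowest terms) of x^3 - 618 would satisfy p^3 = 618 q^3, forcing q = 1 and p^3 = 618; but 618 is not a perfect cube, contradiction. A monic cubic over Q with no rational root is irreducible (any nontrivial factorization would include a linear factor). Hence x^3 - 618 is the minimal polynomial of α, and in particular [Q(α):Q] = 3.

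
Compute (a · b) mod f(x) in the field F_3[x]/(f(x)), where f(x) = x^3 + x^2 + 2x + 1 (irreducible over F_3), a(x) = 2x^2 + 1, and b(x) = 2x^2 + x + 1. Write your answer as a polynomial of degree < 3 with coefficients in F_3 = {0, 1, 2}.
a · b ≡ x^2 + x (mod f(x))

Multiply in F_3[x]: a(x)·b(x) = (2x^2 + 1)·(2x^2 + x + 1) = x^4 + 2x^3 + x^2 + x + 1. This has degree ≥ 3, so divide by f(x) over F_3: x^4 + 2x^3 + x^2 + x + 1 = (x + 1)·(x^3 + x^2 + 2x + 1) + (x^2 + x). Hence a·b ≡ x^2 + x (mod f). (F_3[x]/(f) is a field with 3^3 = 27 elements since f is irreducible of degree 3.)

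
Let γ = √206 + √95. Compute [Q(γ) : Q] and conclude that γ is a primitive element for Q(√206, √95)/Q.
[Q(γ) : Q] = 4 (equivalently, Q(γ) = Q(√206, √95))

Obviously Q(γ) ⊆ Q(√206, √95), and [Q(√206, √95):Q] = 4 (since 206, 95 are distinct squarefree integers > 1 with 19570 not a perfect square). To show equality we compute the minimal polynomial of γ. From γ = √206 + √95: γ^2 = 206 + 2√(19570) + 95 = 301 + 2√(19570), so γ^2 - 301 = 2√(19570); squaring, (γ^2 - 301)^2 = 4·19570, i.e. γ^4 - 602γ^2 + 90601 - 78280 = 0, i.e. γ^4 - 602γ^2 + 12321 = 0. So γ is a root of x^4 - 602x^2 + 12321. This polynomial is irreducible over Q: it has no rational root (each ±√206 ± √95 is irrational), and any factorization into two quadratics over Q would force √(19570) ∈ Q (pairing opposite roots) or √206, √95 ∈ Q (other pairings), all impossible. Hence [Q(γ):Q] = 4 = [Q(√206, √95):Q], so Q(γ) = Q(√206, √95).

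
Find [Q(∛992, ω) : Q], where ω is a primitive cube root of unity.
[Q(∛992, ω) : Q] = 6

[Q(∛992):Q] = 3 (min poly x^3 - 992, irreducible since 992 is not a perfect cube). [Q(ω):Q] = 2 (min poly x^2 + x + 1). Since Q(∛992) ⊂ R and ω ∉ R, we have ω ∉ Q(∛992), so x^2 + x + 1 remains irreducible over Q(∛992) and [Q(∛992, ω) : Q(∛992)] = 2. By the tower law, [Q(∛992, ω) : Q] = 3 · 2 = 6. (In fact Q(∛992, ω) is the splitting field of x^3 - 992 over Q.)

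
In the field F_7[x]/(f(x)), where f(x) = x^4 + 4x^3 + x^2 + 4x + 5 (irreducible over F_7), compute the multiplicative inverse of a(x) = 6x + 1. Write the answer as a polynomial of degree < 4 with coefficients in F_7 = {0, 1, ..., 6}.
a(x)^(-1) ≡ x^3 + 5x^2 + 6x + 3 (mod f(x))

Since f is irreducible over F_7, F_7[x]/(f) is a field and a(x) ≠ 0 has an inverse. Apply the extended Euclidean algorithm to f(x) and a(x) in F_7[x]: f(x) = (6x^3 + 2x^2 + x + 4)·a(x) + (1). The last nonzero remainder is the constant 1 = gcd(f, a) in F_7. Back-substituting through the division chain expresses 1 = s(x)·a(x) + t(x)·f(x) with s(x) ≡ x^3 + 5x^2 + 6x + 3 (mod f), so a(x)^(-1) ≡ s(x) = x^3 + 5x^2 + 6x + 3 (mod f). Check: (6x + 1)·(x^3 + 5x^2 + 6x + 3) = 6x^4 + 3x^3 + 6x^2 + 3x + 3 ≡ 1 (mod x^4 + 4x^3 + x^2 + 4x + 5).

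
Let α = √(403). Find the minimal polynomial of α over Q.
m_α(x) = x^2 - 403

α satisfies α^2 - 403 = 0, so x^2 - 403 annihilates α. Since d = 403 is squarefree and ≠ 1, it is not a perfect square in Q, so x^2 - 403 has no rational root and is therefore irreducible over Q (a degree-2 polynomial over a field is irreducible iff it has no root). Hence m_α(x) = x^2 - 403.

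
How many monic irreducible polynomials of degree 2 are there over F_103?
There are 5253 monic irreducible polynomials of degree 2 over F_103

Each element of F_{103^2} that lies in no proper subfield is a root of exactly one monic irreducible of degree 2 over F_103, and each such polynomial has 2 distinct roots in F_{103^2}. By Möbius inversion the count is N_103(2) = (1/2) Σ_{d|2} μ(2/d) · 103^d = (1/2)(μ(2)·103^1 + μ(1)·103^2) = 10506/2 = 5253.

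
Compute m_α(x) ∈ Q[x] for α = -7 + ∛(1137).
m_α(x) = x^3 + 21x^2 + 147x - 794

Set β = α + 7 = ∛(1137), so β^3 = 1137. Then (α + 7)^3 - 1137 = 0, i.e. α is a root of g(x) = (x + 7)^3 - 1137 = x^3 + 21x^2 + 147x - 794. Since g(x) = h(x + 7) where h(x) = x^3 - 1137, and h is irreducible over Q (because 1137 is not a perfect cube, so h has no rational root, and a monic cubic with no rational root is irreducible), g is also irreducible (irreducibility is preserved under the substitution x → x + 7). Hence m_α(x) = x^3 + 21x^2 + 147x - 794.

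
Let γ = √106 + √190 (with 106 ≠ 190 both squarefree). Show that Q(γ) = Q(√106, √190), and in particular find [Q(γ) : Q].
[Q(γ) : Q] = 4 (equivalently, Q(γ) = Q(√106, √190))

Obviously Q(γ) ⊆ Q(√106, √190), and [Q(√106, √190):Q] = 4 (since 106, 190 are distinct squarefree integers > 1 with 20140 not a perfect square). To show equality we compute the minimal polynomial of γ. From γ = √106 + √190: γ^2 = 106 + 2√(20140) + 190 = 296 + 2√(20140), so γ^2 - 296 = 2√(20140); squaring, (γ^2 - 296)^2 = 4·20140, i.e. γ^4 - 592γ^2 + 87616 - 80560 = 0, i.e. γ^4 - 592γ^2 + 7056 = 0. So γ is a root of x^4 - 592x^2 + 7056. This polynomial is irreducible over Q: it has no rational root (each ±√106 ± √190 is irrational), and any factorization into two quadratics over Q would force √(20140) ∈ Q (pairing opposite roots) or √106, √190 ∈ Q (other pairings), all impossible. Hence [Q(γ):Q] = 4 = [Q(√106, √190):Q], so Q(γ) = Q(√106, √190).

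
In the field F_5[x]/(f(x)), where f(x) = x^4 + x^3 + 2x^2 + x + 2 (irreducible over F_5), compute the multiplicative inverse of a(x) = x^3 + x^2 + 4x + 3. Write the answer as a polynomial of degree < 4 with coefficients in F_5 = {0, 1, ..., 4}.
a(x)^(-1) ≡ 4x^2 + 2 (mod f(x))

Since f is irreducible over F_5, F_5[x]/(f) is a field and a(x) ≠ 0 has an inverse. Apply the extended Euclidean algorithm to f(x) and a(x) in F_5[x]: f(x) = (x)·a(x) + (3x^2 + 3x + 2);  a(x) = (2x)·(3x^2 + 3x + 2) + (3). The last nonzero remainder is the constant 3 = gcd(f, a) in F_5. Back-substituting through the division chain expresses 3 = s(x)·a(x) + t(x)·f(x) with s(x) ≡ 2x^2 + 1 (mod f), so (2x^2 + 1)·a(x) ≡ 3 (mod f). Multiplying by 3^(-1) ≡ 2 in F_5 gives a(x)^(-1) ≡ 2·(2x^2 + 1) ≡ 4x^2 + 2 (mod f). Check: (x^3 + x^2 + 4x + 3)·(4x^2 + 2) = 4x^5 + 4x^4 + 3x^3 + 4x^2 + 3x + 1 ≡ 1 (mod x^4 + x^3 + 2x^2 + x + 2).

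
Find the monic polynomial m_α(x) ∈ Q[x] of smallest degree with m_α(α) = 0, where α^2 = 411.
m_α(x) = x^2 - 411

α satisfies α^2 - 411 = 0, so x^2 - 411 annihilates α. Since d = 411 is squarefree and ≠ 1, it is not a perfect square in Q, so x^2 - 411 has no rational root and is therefore irreducible over Q (a degree-2 polynomial over a field is irreducible iff it has no root). Hence m_α(x) = x^2 - 411.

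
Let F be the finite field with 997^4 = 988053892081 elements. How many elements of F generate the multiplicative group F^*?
There are φ(988053892080) = 259782297600 primitive elements

F_q^* is cyclic of order q - 1 = 988053892080. A cyclic group of order m has exactly φ(m) generators. Here m = 988053892080 = 2^4 · 3 · 5 · 83 · 499 · 99401, so the number of primitive elements is φ(988053892080) = 259782297600.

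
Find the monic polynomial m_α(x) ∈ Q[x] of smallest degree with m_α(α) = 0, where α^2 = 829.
m_α(x) = x^2 - 829

α satisfies α^2 - 829 = 0, so x^2 - 829 annihilates α. Since d = 829 is squarefree and ≠ 1, it is not a perfect square in Q, so x^2 - 829 has no rational root and is therefore irreducible over Q (a degree-2 polynomial over a field is irreducible iff it has no root). Hence m_α(x) = x^2 - 829.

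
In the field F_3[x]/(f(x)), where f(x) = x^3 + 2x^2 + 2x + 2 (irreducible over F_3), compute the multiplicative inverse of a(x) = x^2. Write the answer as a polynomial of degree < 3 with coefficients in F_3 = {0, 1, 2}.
a(x)^(-1) ≡ 2x^2 + 2x (mod f(x))

Since f is irreducible over F_3, F_3[x]/(f) is a field and a(x) ≠ 0 has an inverse. Apply the extended Euclidean algorithm to f(x) and a(x) in F_3[x]: f(x) = (x + 2)·a(x) + (2x + 2);  a(x) = (2x + 1)·(2x + 2) + (1). The last nonzero remainder is the constant 1 = gcd(f, a) in F_3. Back-substituting through the division chain expresses 1 = s(x)·a(x) + t(x)·f(x) with s(x) ≡ 2x^2 + 2x (mod f), so a(x)^(-1) ≡ s(x) = 2x^2 + 2x (mod f). Check: (x^2)·(2x^2 + 2x) = 2x^4 + 2x^3 ≡ 1 (mod x^3 + 2x^2 + 2x + 2).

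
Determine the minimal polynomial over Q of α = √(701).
m_α(x) = x^2 - 701

α satisfies α^2 - 701 = 0, so x^2 - 701 annihilates α. Since d = 701 is squarefree and ≠ 1, it is not a perfect square in Q, so x^2 - 701 has no rational root and is therefore irreducible over Q (a degree-2 polynomial over a field is irreducible iff it has no root). Hence m_α(x) = x^2 - 701.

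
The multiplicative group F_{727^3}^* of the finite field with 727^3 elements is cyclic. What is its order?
|F_{727^3}^*| = 384240582

F_{727^3} has 727^3 = 384240583 elements; its multiplicative group consists of all nonzero elements, so |F_{727^3}^*| = 384240583 - 1 = 384240582. (It is cyclic since any finite subgroup of the multiplicative group of a field is cyclic.)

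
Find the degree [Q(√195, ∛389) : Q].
[Q(√195, ∛389) : Q] = 6

Let L = Q(√195, ∛389). Since Q(√195) ⊂ L and [Q(√195):Q] = 2, the tower law gives 2 | [L:Q]. Likewise Q(∛389) ⊂ L with [Q(∛389):Q] = 3 (because 389 is not a perfect cube), so 3 | [L:Q]. As gcd(2,3) = 1, [L:Q] is divisible by 6. Conversely L is generated over Q by √195 and ∛389, so [L:Q] ≤ 2·3 = 6. Therefore [Q(√195, ∛389) : Q] = 6.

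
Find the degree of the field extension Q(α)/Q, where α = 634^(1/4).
[Q(α):Q] = 4

α is a root of x^4 - 634. By Eisenstein's criterion at the prime p = 2 (which divides the constant term 634 but p^2 = 4 does not, since 634 is squarefree), x^4 - 634 is irreducible over Q. Hence [Q(α):Q] = 4.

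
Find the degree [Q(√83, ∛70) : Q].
[Q(√83, ∛70) : Q] = 6

Let L = Q(√83, ∛70). Since Q(√83) ⊂ L and [Q(√83):Q] = 2, the tower law gives 2 | [L:Q]. Likewise Q(∛70) ⊂ L with [Q(∛70):Q] = 3 (because 70 is not a perfect cube), so 3 | [L:Q]. As gcd(2,3) = 1, [L:Q] is divisible by 6. Conversely L is generated over Q by √83 and ∛70, so [L:Q] ≤ 2·3 = 6. Therefore [Q(√83, ∛70) : Q] = 6.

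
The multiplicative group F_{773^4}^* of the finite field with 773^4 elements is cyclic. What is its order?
|F_{773^4}^*| = 357040905840

F_{773^4} has 773^4 = 357040905841 elements; its multiplicative group consists of all nonzero elements, so |F_{773^4}^*| = 357040905841 - 1 = 357040905840. (It is cyclic since any finite subgroup of the multiplicative group of a field is cyclic.)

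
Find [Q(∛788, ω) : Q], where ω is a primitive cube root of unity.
[Q(∛788, ω) : Q] = 6

[Q(∛788):Q] = 3 (min poly x^3 - 788, irreducible since 788 is not a perfect cube). [Q(ω):Q] = 2 (min poly x^2 + x + 1). Since Q(∛788) ⊂ R and ω ∉ R, we have ω ∉ Q(∛788), so x^2 + x + 1 remains irreducible over Q(∛788) and [Q(∛788, ω) : Q(∛788)] = 2. By the tower law, [Q(∛788, ω) : Q] = 3 · 2 = 6. (In fact Q(∛788, ω) is the splitting field of x^3 - 788 over Q.)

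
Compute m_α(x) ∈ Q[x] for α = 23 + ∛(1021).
m_α(x) = x^3 - 69x^2 + 1587x - 13188

Set β = α - 23 = ∛(1021), so β^3 = 1021. Then (α - 23)^3 - 1021 = 0, i.e. α is a root of g(x) = (x - 23)^3 - 1021 = x^3 - 69x^2 + 1587x - 13188. Since g(x) = h(x - 23) where h(x) = x^3 - 1021, and h is irreducible over Q (because 1021 is not a perfect cube, so h has no rational root, and a monic cubic with no rational root is irreducible), g is also irreducible (irreducibility is preserved under the substitution x → x - 23). Hence m_α(x) = x^3 - 69x^2 + 1587x - 13188.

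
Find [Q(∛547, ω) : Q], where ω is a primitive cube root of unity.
[Q(∛547, ω) : Q] = 6

[Q(∛547):Q] = 3 (min poly x^3 - 547, irreducible since 547 is not a perfect cube). [Q(ω):Q] = 2 (min poly x^2 + x + 1). Since Q(∛547) ⊂ R and ω ∉ R, we have ω ∉ Q(∛547), so x^2 + x + 1 remains irreducible over Q(∛547) and [Q(∛547, ω) : Q(∛547)] = 2. By the tower law, [Q(∛547, ω) : Q] = 3 · 2 = 6. (In fact Q(∛547, ω) is the splitting field of x^3 - 547 over Q.)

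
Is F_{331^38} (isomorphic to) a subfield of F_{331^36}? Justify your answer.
No: F_{331^38} is not a subfield of F_{331^36}

F_{p^m} embeds in F_{p^n} iff m | n. Here 38 ∤ 36 (since 36 = 0·38 + 36 with remainder 36 ≠ 0), so F_{331^38} is not a subfield of F_{331^36}. Equivalently: if it were, the tower law would give 38 = [F_{331^38}:F_331] dividing [F_{331^36}:F_331] = 36, contradiction.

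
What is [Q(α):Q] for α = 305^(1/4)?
[Q(α):Q] = 4

α is a root of x^4 - 305. By Eisenstein's criterion at the prime p = 5 (which divides the constant term 305 but p^2 = 25 does not, since 305 is squarefree), x^4 - 305 is irreducible over Q. Hence [Q(α):Q] = 4.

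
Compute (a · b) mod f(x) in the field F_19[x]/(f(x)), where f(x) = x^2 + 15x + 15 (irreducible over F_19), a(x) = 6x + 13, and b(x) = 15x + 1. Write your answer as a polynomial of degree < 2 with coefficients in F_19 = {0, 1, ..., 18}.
a · b ≡ 10x + 12 (mod f(x))

Multiply in F_19[x]: a(x)·b(x) = (6x + 13)·(15x + 1) = 14x^2 + 11x + 13. This has degree ≥ 2, so divide by f(x) over F_19: 14x^2 + 11x + 13 = (14)·(x^2 + 15x + 15) + (10x + 12). Hence a·b ≡ 10x + 12 (mod f). (F_19[x]/(f) is a field with 19^2 = 361 elements since f is irreducible of degree 2.)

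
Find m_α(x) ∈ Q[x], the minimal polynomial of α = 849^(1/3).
m_α(x) = x^3 - 849

α satisfies α^3 = 849, so x^3 - 849 annihilates α. By the rational root test, a rational root p/q (in lowest terms) of x^3 - 849 would satisfy p^3 = 849 q^3, forcing q = 1 and p^3 = 849; but 849 is not a perfect cube, contradiction. A monic cubic over Q with no rational root is irreducible (any nontrivial factorization would include a linear factor). Hence x^3 - 849 is the minimal polynomial of α, and in particular [Q(α):Q] = 3.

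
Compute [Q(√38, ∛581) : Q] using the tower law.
[Q(√38, ∛581) : Q] = 6

Let L = Q(√38, ∛581). Since Q(√38) ⊂ L and [Q(√38):Q] = 2, the tower law gives 2 | [L:Q]. Likewise Q(∛581) ⊂ L with [Q(∛581):Q] = 3 (because 581 is not a perfect cube), so 3 | [L:Q]. As gcd(2,3) = 1, [L:Q] is divisible by 6. Conversely L is generated over Q by √38 and ∛581, so [L:Q] ≤ 2·3 = 6. Therefore [Q(√38, ∛581) : Q] = 6.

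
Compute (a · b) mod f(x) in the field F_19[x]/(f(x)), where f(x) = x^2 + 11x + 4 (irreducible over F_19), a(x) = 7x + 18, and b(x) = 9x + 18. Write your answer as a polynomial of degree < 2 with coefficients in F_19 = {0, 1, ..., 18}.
a · b ≡ 13x + 15 (mod f(x))

Multiply in F_19[x]: a(x)·b(x) = (7x + 18)·(9x + 18) = 6x^2 + 3x + 1. This has degree ≥ 2, so divide by f(x) over F_19: 6x^2 + 3x + 1 = (6)·(x^2 + 11x + 4) + (13x + 15). Hence a·b ≡ 13x + 15 (mod f). (F_19[x]/(f) is a field with 19^2 = 361 elements since f is irreducible of degree 2.)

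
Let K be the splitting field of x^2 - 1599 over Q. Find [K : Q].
[K : Q] = 2

f(x) = x^2 - 1599 factors as (x - √1599)(x + √1599). The splitting field is K = Q(√1599). Since 1599 is squarefree and > 1, it is not a perfect square, so x^2 - 1599 is irreducible over Q and [Q(√1599) : Q] = 2. Hence [K : Q] = 2.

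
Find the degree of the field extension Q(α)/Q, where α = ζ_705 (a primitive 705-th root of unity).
[Q(α):Q] = 368

The minimal polynomial of ζ_705 over Q is the 705-th cyclotomic polynomial Φ_705(x), which is irreducible over Q and has degree φ(705) = 368. Hence [Q(α):Q] = φ(705) = 368.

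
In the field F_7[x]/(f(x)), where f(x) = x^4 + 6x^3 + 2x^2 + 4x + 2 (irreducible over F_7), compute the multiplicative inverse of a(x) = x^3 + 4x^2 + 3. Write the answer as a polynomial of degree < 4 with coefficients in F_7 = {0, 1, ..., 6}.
a(x)^(-1) ≡ 2x^3 + 3x^2 + 2x + 4 (mod f(x))

Since f is irreducible over F_7, F_7[x]/(f) is a field and a(x) ≠ 0 has an inverse. Apply the extended Euclidean algorithm to f(x) and a(x) in F_7[x]: f(x) = (x + 2)·a(x) + (x^2 + x + 3);  a(x) = (x + 3)·(x^2 + x + 3) + (x + 1);  (x^2 + x + 3) = (x)·(x + 1) + (3). The last nonzero remainder is the constant 3 = gcd(f, a) in F_7. Back-substituting through the division chain expresses 3 = s(x)·a(x) + t(x)·f(x) with s(x) ≡ 6x^3 + 2x^2 + 6x + 5 (mod f), so (6x^3 + 2x^2 + 6x + 5)·a(x) ≡ 3 (mod f). Multiplying by 3^(-1) ≡ 5 in F_7 gives a(x)^(-1) ≡ 5·(6x^3 + 2x^2 + 6x + 5) ≡ 2x^3 + 3x^2 + 2x + 4 (mod f). Check: (x^3 + 4x^2 + 3)·(2x^3 + 3x^2 + 2x + 4) = 2x^6 + 4x^5 + 4x^3 + 4x^2 + 6x + 5 ≡ 1 (mod x^4 + 6x^3 + 2x^2 + 4x + 2).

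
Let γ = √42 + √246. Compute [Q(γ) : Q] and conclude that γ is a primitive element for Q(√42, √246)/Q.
[Q(γ) : Q] = 4 (equivalently, Q(γ) = Q(√42, √246))

Obviously Q(γ) ⊆ Q(√42, √246), and [Q(√42, √246):Q] = 4 (since 42, 246 are distinct squarefree integers > 1 with 10332 not a perfect square). To show equality we compute the minimal polynomial of γ. From γ = √42 + √246: γ^2 = 42 + 2√(10332) + 246 = 288 + 2√(10332), so γ^2 - 288 = 2√(10332); squaring, (γ^2 - 288)^2 = 4·10332, i.e. γ^4 - 576γ^2 + 82944 - 41328 = 0, i.e. γ^4 - 576γ^2 + 41616 = 0. So γ is a root of x^4 - 576x^2 + 41616. This polynomial is irreducible over Q: it has no rational root (each ±√42 ± √246 is irrational), and any factorization into two quadratics over Q would force √(10332) ∈ Q (pairing opposite roots) or √42, √246 ∈ Q (other pairings), all impossible. Hence [Q(γ):Q] = 4 = [Q(√42, √246):Q], so Q(γ) = Q(√42, √246).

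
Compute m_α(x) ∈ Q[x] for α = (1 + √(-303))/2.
m_α(x) = x^2 - x + 76

From 2α - 1 = √(-303), squaring gives (2α - 1)^2 = -303, i.e. 4α^2 - 4α + 1 = -303, so α^2 - α + (1 + 303)/4 = 0. Since -303 ≡ 1 (mod 4), (1 + 303)/4 = 76 ∈ Z. The polynomial x^2 - x + 76 has discriminant 1 - 4·(76) = -303, which is not a perfect square in Q (d = -303 is squarefree and ≠ 1), so x^2 - x + 76 is irreducible over Q. It is the minimal polynomial of α.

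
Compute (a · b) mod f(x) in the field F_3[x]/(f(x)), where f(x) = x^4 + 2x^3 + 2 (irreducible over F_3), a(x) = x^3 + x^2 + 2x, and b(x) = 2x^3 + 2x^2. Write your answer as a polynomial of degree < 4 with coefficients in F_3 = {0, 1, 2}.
a · b ≡ x^3 + 2x^2 (mod f(x))

Multiply in F_3[x]: a(x)·b(x) = (x^3 + x^2 + 2x)·(2x^3 + 2x^2) = 2x^6 + x^5 + x^3. This has degree ≥ 4, so divide by f(x) over F_3: 2x^6 + x^5 + x^3 = (2x^2)·(x^4 + 2x^3 + 2) + (x^3 + 2x^2). Hence a·b ≡ x^3 + 2x^2 (mod f). (F_3[x]/(f) is a field with 3^4 = 81 elements since f is irreducible of degree 4.)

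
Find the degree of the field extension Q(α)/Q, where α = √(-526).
[Q(α):Q] = 2

[Q(α):Q] equals the degree of the minimal polynomial of α. Here α^2 = -526 and x^2 + 526 is irreducible (d = -526 is squarefree, ≠ 1, hence not a square), so deg(m_α) = 2. Thus [Q(α):Q] = 2.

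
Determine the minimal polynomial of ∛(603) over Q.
m_α(x) = x^3 - 603

α satisfies α^3 = 603, so x^3 - 603 annihilates α. By the rational root test, a rational root p/q (in lowest terms) of x^3 - 603 would satisfy p^3 = 603 q^3, forcing q = 1 and p^3 = 603; but 603 is not a perfect cube, contradiction. A monic cubic over Q with no rational root is irreducible (any nontrivial factorization would include a linear factor). Hence x^3 - 603 is the minimal polynomial of α, and in particular [Q(α):Q] = 3.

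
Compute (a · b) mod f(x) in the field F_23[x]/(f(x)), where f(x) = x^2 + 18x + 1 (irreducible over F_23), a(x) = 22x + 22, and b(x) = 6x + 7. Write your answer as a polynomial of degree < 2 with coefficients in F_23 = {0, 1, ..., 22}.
a · b ≡ 3x + 22 (mod f(x))

Multiply in F_23[x]: a(x)·b(x) = (22x + 22)·(6x + 7) = 17x^2 + 10x + 16. This has degree ≥ 2, so divide by f(x) over F_23: 17x^2 + 10x + 16 = (17)·(x^2 + 18x + 1) + (3x + 22). Hence a·b ≡ 3x + 22 (mod f). (F_23[x]/(f) is a field with 23^2 = 529 elements since f is irreducible of degree 2.)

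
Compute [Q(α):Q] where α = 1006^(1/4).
[Q(α):Q] = 4

α is a root of x^4 - 1006. By Eisenstein's criterion at the prime p = 2 (which divides the constant term 1006 but p^2 = 4 does not, since 1006 is squarefree), x^4 - 1006 is irreducible over Q. Hence [Q(α):Q] = 4.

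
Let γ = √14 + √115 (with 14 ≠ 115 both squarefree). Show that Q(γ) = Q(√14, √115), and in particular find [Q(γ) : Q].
[Q(γ) : Q] = 4 (equivalently, Q(γ) = Q(√14, √115))

Obviously Q(γ) ⊆ Q(√14, √115), and [Q(√14, √115):Q] = 4 (since 14, 115 are distinct squarefree integers > 1 with 1610 not a perfect square). To show equality we compute the minimal polynomial of γ. From γ = √14 + √115: γ^2 = 14 + 2√(1610) + 115 = 129 + 2√(1610), so γ^2 - 129 = 2√(1610); squaring, (γ^2 - 129)^2 = 4·1610, i.e. γ^4 - 258γ^2 + 16641 - 6440 = 0, i.e. γ^4 - 258γ^2 + 10201 = 0. So γ is a root of x^4 - 258x^2 + 10201. This polynomial is irreducible over Q: it has no rational root (each ±√14 ± √115 is irrational), and any factorization into two quadratics over Q would force √(1610) ∈ Q (pairing opposite roots) or √14, √115 ∈ Q (other pairings), all impossible. Hence [Q(γ):Q] = 4 = [Q(√14, √115):Q], so Q(γ) = Q(√14, √115).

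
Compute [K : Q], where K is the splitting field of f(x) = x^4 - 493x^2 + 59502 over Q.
[K : Q] = 4

Solving the quadratic in x^2: x^2 = (493 ± √(493^2 - 4·59502))/2 = (493 ± √5041)/2 = (493 ± 71)/2, giving x^2 = 211 or x^2 = 282. So f(x) = (x^2 - 211)(x^2 - 282) and the roots of f are ±√211, ±√282. Hence the splitting field is K = Q(√211, √282). Since 211 and 282 are distinct squarefree integers > 1, their product 59502 is not a perfect square, so √282 ∉ Q(√211). By the tower law [K:Q] = [Q(√211,√282):Q(√211)] · [Q(√211):Q] = 2 · 2 = 4.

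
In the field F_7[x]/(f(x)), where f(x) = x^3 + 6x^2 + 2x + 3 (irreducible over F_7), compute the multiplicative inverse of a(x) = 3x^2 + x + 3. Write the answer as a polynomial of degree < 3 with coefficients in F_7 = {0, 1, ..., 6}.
a(x)^(-1) ≡ 2x^2 + 6x + 3 (mod f(x))

Since f is irreducible over F_7, F_7[x]/(f) is a field and a(x) ≠ 0 has an inverse. Apply the extended Euclidean algorithm to f(x) and a(x) in F_7[x]: f(x) = (5x + 5)·a(x) + (3x + 2);  a(x) = (x + 2)·(3x + 2) + (6). The last nonzero remainder is the constant 6 = gcd(f, a) in F_7. Back-substituting through the division chain expresses 6 = s(x)·a(x) + t(x)·f(x) with s(x) ≡ 5x^2 + x + 4 (mod f), so (5x^2 + x + 4)·a(x) ≡ 6 (mod f). Multiplying by 6^(-1) ≡ 6 in F_7 gives a(x)^(-1) ≡ 6·(5x^2 + x + 4) ≡ 2x^2 + 6x + 3 (mod f). Check: (3x^2 + x + 3)·(2x^2 + 6x + 3) = 6x^4 + 6x^3 + 2 ≡ 1 (mod x^3 + 6x^2 + 2x + 3).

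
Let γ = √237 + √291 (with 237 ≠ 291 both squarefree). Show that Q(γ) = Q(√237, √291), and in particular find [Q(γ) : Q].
[Q(γ) : Q] = 4 (equivalently, Q(γ) = Q(√237, √291))

Obviously Q(γ) ⊆ Q(√237, √291), and [Q(√237, √291):Q] = 4 (since 237, 291 are distinct squarefree integers > 1 with 68967 not a perfect square). To show equality we compute the minimal polynomial of γ. From γ = √237 + √291: γ^2 = 237 + 2√(68967) + 291 = 528 + 2√(68967), so γ^2 - 528 = 2√(68967); squaring, (γ^2 - 528)^2 = 4·68967, i.e. γ^4 - 1056γ^2 + 278784 - 275868 = 0, i.e. γ^4 - 1056γ^2 + 2916 = 0. So γ is a root of x^4 - 1056x^2 + 2916. This polynomial is irreducible over Q: it has no rational root (each ±√237 ± √291 is irrational), and any factorization into two quadratics over Q would force √(68967) ∈ Q (pairing opposite roots) or √237, √291 ∈ Q (other pairings), all impossible. Hence [Q(γ):Q] = 4 = [Q(√237, √291):Q], so Q(γ) = Q(√237, √291).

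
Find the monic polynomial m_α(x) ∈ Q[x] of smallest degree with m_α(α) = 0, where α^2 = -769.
m_α(x) = x^2 + 769

α satisfies α^2 + 769 = 0, so x^2 + 769 annihilates α. Since d = -769 is squarefree and ≠ 1, it is not a perfect square in Q, so x^2 + 769 has no rational root and is therefore irreducible over Q (a degree-2 polynomial over a field is irreducible iff it has no root). Hence m_α(x) = x^2 + 769.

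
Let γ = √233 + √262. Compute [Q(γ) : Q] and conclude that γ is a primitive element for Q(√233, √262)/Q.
[Q(γ) : Q] = 4 (equivalently, Q(γ) = Q(√233, √262))

Obviously Q(γ) ⊆ Q(√233, √262), and [Q(√233, √262):Q] = 4 (since 233, 262 are distinct squarefree integers > 1 with 61046 not a perfect square). To show equality we compute the minimal polynomial of γ. From γ = √233 + √262: γ^2 = 233 + 2√(61046) + 262 = 495 + 2√(61046), so γ^2 - 495 = 2√(61046); squaring, (γ^2 - 495)^2 = 4·61046, i.e. γ^4 - 990γ^2 + 245025 - 244184 = 0, i.e. γ^4 - 990γ^2 + 841 = 0. So γ is a root of x^4 - 990x^2 + 841. This polynomial is irreducible over Q: it has no rational root (each ±√233 ± √262 is irrational), and any factorization into two quadratics over Q would force √(61046) ∈ Q (pairing opposite roots) or √233, √262 ∈ Q (other pairings), all impossible. Hence [Q(γ):Q] = 4 = [Q(√233, √262):Q], so Q(γ) = Q(√233, √262).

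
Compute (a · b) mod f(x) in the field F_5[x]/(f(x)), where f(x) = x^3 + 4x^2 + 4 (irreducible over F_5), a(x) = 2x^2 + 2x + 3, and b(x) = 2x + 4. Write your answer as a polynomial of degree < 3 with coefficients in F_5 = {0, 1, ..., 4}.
a · b ≡ x^2 + 4x + 1 (mod f(x))

Multiply in F_5[x]: a(x)·b(x) = (2x^2 + 2x + 3)·(2x + 4) = 4x^3 + 2x^2 + 4x + 2. This has degree ≥ 3, so divide by f(x) over F_5: 4x^3 + 2x^2 + 4x + 2 = (4)·(x^3 + 4x^2 + 4) + (x^2 + 4x + 1). Hence a·b ≡ x^2 + 4x + 1 (mod f). (F_5[x]/(f) is a field with 5^3 = 125 elements since f is irreducible of degree 3.)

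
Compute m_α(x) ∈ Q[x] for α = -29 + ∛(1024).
m_α(x) = x^3 + 87x^2 + 2523x + 23365

Set β = α + 29 = ∛(1024), so β^3 = 1024. Then (α + 29)^3 - 1024 = 0, i.e. α is a root of g(x) = (x + 29)^3 - 1024 = x^3 + 87x^2 + 2523x + 23365. Since g(x) = h(x + 29) where h(x) = x^3 - 1024, and h is irreducible over Q (because 1024 is not a perfect cube, so h has no rational root, and a monic cubic with no rational root is irreducible), g is also irreducible (irreducibility is preserved under the substitution x → x + 29). Hence m_α(x) = x^3 + 87x^2 + 2523x + 23365.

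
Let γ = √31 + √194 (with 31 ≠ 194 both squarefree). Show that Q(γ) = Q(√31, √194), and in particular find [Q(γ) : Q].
[Q(γ) : Q] = 4 (equivalently, Q(γ) = Q(√31, √194))

Obviously Q(γ) ⊆ Q(√31, √194), and [Q(√31, √194):Q] = 4 (since 31, 194 are distinct squarefree integers > 1 with 6014 not a perfect square). To show equality we compute the minimal polynomial of γ. From γ = √31 + √194: γ^2 = 31 + 2√(6014) + 194 = 225 + 2√(6014), so γ^2 - 225 = 2√(6014); squaring, (γ^2 - 225)^2 = 4·6014, i.e. γ^4 - 450γ^2 + 50625 - 24056 = 0, i.e. γ^4 - 450γ^2 + 26569 = 0. So γ is a root of x^4 - 450x^2 + 26569. This polynomial is irreducible over Q: it has no rational root (each ±√31 ± √194 is irrational), and any factorization into two quadratics over Q would force √(6014) ∈ Q (pairing opposite roots) or √31, √194 ∈ Q (other pairings), all impossible. Hence [Q(γ):Q] = 4 = [Q(√31, √194):Q], so Q(γ) = Q(√31, √194).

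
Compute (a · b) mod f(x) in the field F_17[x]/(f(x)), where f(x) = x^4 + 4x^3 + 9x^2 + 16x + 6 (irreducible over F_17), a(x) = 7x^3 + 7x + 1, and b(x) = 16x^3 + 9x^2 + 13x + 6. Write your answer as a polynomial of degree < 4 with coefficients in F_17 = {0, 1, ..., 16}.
a · b ≡ 10x^3 + 10x^2 + 6x + 16 (mod f(x))

Multiply in F_17[x]: a(x)·b(x) = (7x^3 + 7x + 1)·(16x^3 + 9x^2 + 13x + 6) = 10x^6 + 12x^5 + 16x^4 + 2x^3 + 15x^2 + 4x + 6. This has degree ≥ 4, so divide by f(x) over F_17: 10x^6 + 12x^5 + 16x^4 + 2x^3 + 15x^2 + 4x + 6 = (10x^2 + 6x + 4)·(x^4 + 4x^3 + 9x^2 + 16x + 6) + (10x^3 + 10x^2 + 6x + 16). Hence a·b ≡ 10x^3 + 10x^2 + 6x + 16 (mod f). (F_17[x]/(f) is a field with 17^4 = 83521 elements since f is irreducible of degree 4.)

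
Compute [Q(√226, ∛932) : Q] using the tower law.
[Q(√226, ∛932) : Q] = 6

Let L = Q(√226, ∛932). Since Q(√226) ⊂ L and [Q(√226):Q] = 2, the tower law gives 2 | [L:Q]. Likewise Q(∛932) ⊂ L with [Q(∛932):Q] = 3 (because 932 is not a perfect cube), so 3 | [L:Q]. As gcd(2,3) = 1, [L:Q] is divisible by 6. Conversely L is generated over Q by √226 and ∛932, so [L:Q] ≤ 2·3 = 6. Therefore [Q(√226, ∛932) : Q] = 6.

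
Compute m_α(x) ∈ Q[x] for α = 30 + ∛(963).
m_α(x) = x^3 - 90x^2 + 2700x - 27963

Set β = α - 30 = ∛(963), so β^3 = 963. Then (α - 30)^3 - 963 = 0, i.e. α is a root of g(x) = (x - 30)^3 - 963 = x^3 - 90x^2 + 2700x - 27963. Since g(x) = h(x - 30) where h(x) = x^3 - 963, and h is irreducible over Q (because 963 is not a perfect cube, so h has no rational root, and a monic cubic with no rational root is irreducible), g is also irreducible (irreducibility is preserved under the substitution x → x - 30). Hence m_α(x) = x^3 - 90x^2 + 2700x - 27963.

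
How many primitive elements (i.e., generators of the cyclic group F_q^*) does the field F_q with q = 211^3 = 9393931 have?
There are φ(9393930) = 1866240 primitive elements

F_q^* is cyclic of order q - 1 = 9393930. A cyclic group of order m has exactly φ(m) generators. Here m = 9393930 = 2 · 3^2 · 5 · 7 · 13 · 31 · 37, so the number of primitive elements is φ(9393930) = 1866240.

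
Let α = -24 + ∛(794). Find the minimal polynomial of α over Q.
m_α(x) = x^3 + 72x^2 + 1728x + 13030

Set β = α + 24 = ∛(794), so β^3 = 794. Then (α + 24)^3 - 794 = 0, i.e. α is a root of g(x) = (x + 24)^3 - 794 = x^3 + 72x^2 + 1728x + 13030. Since g(x) = h(x + 24) where h(x) = x^3 - 794, and h is irreducible over Q (because 794 is not a perfect cube, so h has no rational root, and a monic cubic with no rational root is irreducible), g is also irreducible (irreducibility is preserved under the substitution x → x + 24). Hence m_α(x) = x^3 + 72x^2 + 1728x + 13030.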